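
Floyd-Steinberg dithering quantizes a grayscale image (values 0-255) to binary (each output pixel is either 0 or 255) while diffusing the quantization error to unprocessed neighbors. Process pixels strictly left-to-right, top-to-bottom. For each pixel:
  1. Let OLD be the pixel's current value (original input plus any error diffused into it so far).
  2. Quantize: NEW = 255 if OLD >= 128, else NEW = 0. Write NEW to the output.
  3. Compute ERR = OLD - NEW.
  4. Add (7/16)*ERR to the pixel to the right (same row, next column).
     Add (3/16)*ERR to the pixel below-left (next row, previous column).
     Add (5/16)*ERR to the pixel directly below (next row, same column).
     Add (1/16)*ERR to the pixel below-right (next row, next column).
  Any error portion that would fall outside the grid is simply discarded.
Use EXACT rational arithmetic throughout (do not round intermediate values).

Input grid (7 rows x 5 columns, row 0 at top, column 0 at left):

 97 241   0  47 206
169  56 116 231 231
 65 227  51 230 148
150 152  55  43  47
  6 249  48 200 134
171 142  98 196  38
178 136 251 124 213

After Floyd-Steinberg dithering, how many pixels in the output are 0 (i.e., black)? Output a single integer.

Answer: 16

Derivation:
(0,0): OLD=97 → NEW=0, ERR=97
(0,1): OLD=4535/16 → NEW=255, ERR=455/16
(0,2): OLD=3185/256 → NEW=0, ERR=3185/256
(0,3): OLD=214807/4096 → NEW=0, ERR=214807/4096
(0,4): OLD=15004065/65536 → NEW=255, ERR=-1707615/65536
(1,0): OLD=52389/256 → NEW=255, ERR=-12891/256
(1,1): OLD=104963/2048 → NEW=0, ERR=104963/2048
(1,2): OLD=10087359/65536 → NEW=255, ERR=-6624321/65536
(1,3): OLD=52181971/262144 → NEW=255, ERR=-14664749/262144
(1,4): OLD=845826329/4194304 → NEW=255, ERR=-223721191/4194304
(2,0): OLD=1929169/32768 → NEW=0, ERR=1929169/32768
(2,1): OLD=258656139/1048576 → NEW=255, ERR=-8730741/1048576
(2,2): OLD=142341217/16777216 → NEW=0, ERR=142341217/16777216
(2,3): OLD=53663343251/268435456 → NEW=255, ERR=-14787698029/268435456
(2,4): OLD=445533789509/4294967296 → NEW=0, ERR=445533789509/4294967296
(3,0): OLD=2799057217/16777216 → NEW=255, ERR=-1479132863/16777216
(3,1): OLD=15582279085/134217728 → NEW=0, ERR=15582279085/134217728
(3,2): OLD=419164242047/4294967296 → NEW=0, ERR=419164242047/4294967296
(3,3): OLD=759889008967/8589934592 → NEW=0, ERR=759889008967/8589934592
(3,4): OLD=15760985434115/137438953472 → NEW=0, ERR=15760985434115/137438953472
(4,0): OLD=466424623/2147483648 → NEW=0, ERR=466424623/2147483648
(4,1): OLD=20489679018799/68719476736 → NEW=255, ERR=2966212451119/68719476736
(4,2): OLD=133288647761569/1099511627776 → NEW=0, ERR=133288647761569/1099511627776
(4,3): OLD=5423356405335855/17592186044416 → NEW=255, ERR=937348964009775/17592186044416
(4,4): OLD=55922372995494345/281474976710656 → NEW=255, ERR=-15853746065722935/281474976710656
(5,0): OLD=196989753642733/1099511627776 → NEW=255, ERR=-83385711440147/1099511627776
(5,1): OLD=1275896093503623/8796093022208 → NEW=255, ERR=-967107627159417/8796093022208
(5,2): OLD=28279530037853759/281474976710656 → NEW=0, ERR=28279530037853759/281474976710656
(5,3): OLD=285552702495042097/1125899906842624 → NEW=255, ERR=-1551773749827023/1125899906842624
(5,4): OLD=416600139493693131/18014398509481984 → NEW=0, ERR=416600139493693131/18014398509481984
(6,0): OLD=18814521588164253/140737488355328 → NEW=255, ERR=-17073537942444387/140737488355328
(6,1): OLD=282214645767542963/4503599627370496 → NEW=0, ERR=282214645767542963/4503599627370496
(6,2): OLD=21810540636817467617/72057594037927936 → NEW=255, ERR=3435854157145843937/72057594037927936
(6,3): OLD=178755439434940165099/1152921504606846976 → NEW=255, ERR=-115239544239805813781/1152921504606846976
(6,4): OLD=3254202706339652728109/18446744073709551616 → NEW=255, ERR=-1449717032456282933971/18446744073709551616
Output grid:
  Row 0: .#..#  (3 black, running=3)
  Row 1: #.###  (1 black, running=4)
  Row 2: .#.#.  (3 black, running=7)
  Row 3: #....  (4 black, running=11)
  Row 4: .#.##  (2 black, running=13)
  Row 5: ##.#.  (2 black, running=15)
  Row 6: #.###  (1 black, running=16)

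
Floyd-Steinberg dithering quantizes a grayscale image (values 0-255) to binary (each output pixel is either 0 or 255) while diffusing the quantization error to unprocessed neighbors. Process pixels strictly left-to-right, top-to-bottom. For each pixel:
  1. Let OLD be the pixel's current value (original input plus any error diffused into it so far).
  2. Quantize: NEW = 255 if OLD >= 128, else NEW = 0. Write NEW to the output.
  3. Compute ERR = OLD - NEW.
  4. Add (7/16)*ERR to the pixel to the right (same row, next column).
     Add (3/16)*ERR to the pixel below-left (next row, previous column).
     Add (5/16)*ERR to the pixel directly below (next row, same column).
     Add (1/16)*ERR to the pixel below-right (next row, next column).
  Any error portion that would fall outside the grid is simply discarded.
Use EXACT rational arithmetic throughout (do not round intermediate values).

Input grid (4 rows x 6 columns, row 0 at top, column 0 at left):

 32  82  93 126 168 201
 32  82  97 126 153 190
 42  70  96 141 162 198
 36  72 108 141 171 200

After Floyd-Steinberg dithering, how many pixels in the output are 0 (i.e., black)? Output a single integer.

Answer: 13

Derivation:
(0,0): OLD=32 → NEW=0, ERR=32
(0,1): OLD=96 → NEW=0, ERR=96
(0,2): OLD=135 → NEW=255, ERR=-120
(0,3): OLD=147/2 → NEW=0, ERR=147/2
(0,4): OLD=6405/32 → NEW=255, ERR=-1755/32
(0,5): OLD=90627/512 → NEW=255, ERR=-39933/512
(1,0): OLD=60 → NEW=0, ERR=60
(1,1): OLD=471/4 → NEW=0, ERR=471/4
(1,2): OLD=8371/64 → NEW=255, ERR=-7949/64
(1,3): OLD=78691/1024 → NEW=0, ERR=78691/1024
(1,4): OLD=2612455/16384 → NEW=255, ERR=-1565465/16384
(1,5): OLD=31561265/262144 → NEW=0, ERR=31561265/262144
(2,0): OLD=5301/64 → NEW=0, ERR=5301/64
(2,1): OLD=31615/256 → NEW=0, ERR=31615/256
(2,2): OLD=2178813/16384 → NEW=255, ERR=-1999107/16384
(2,3): OLD=1408281/16384 → NEW=0, ERR=1408281/16384
(2,4): OLD=826796211/4194304 → NEW=255, ERR=-242751309/4194304
(2,5): OLD=13712438069/67108864 → NEW=255, ERR=-3400322251/67108864
(3,0): OLD=348321/4096 → NEW=0, ERR=348321/4096
(3,1): OLD=34103891/262144 → NEW=255, ERR=-32742829/262144
(3,2): OLD=163827717/4194304 → NEW=0, ERR=163827717/4194304
(3,3): OLD=2792929551/16777216 → NEW=255, ERR=-1485260529/16777216
(3,4): OLD=118169804595/1073741824 → NEW=0, ERR=118169804595/1073741824
(3,5): OLD=3928992353781/17179869184 → NEW=255, ERR=-451874288139/17179869184
Output grid:
  Row 0: ..#.##  (3 black, running=3)
  Row 1: ..#.#.  (4 black, running=7)
  Row 2: ..#.##  (3 black, running=10)
  Row 3: .#.#.#  (3 black, running=13)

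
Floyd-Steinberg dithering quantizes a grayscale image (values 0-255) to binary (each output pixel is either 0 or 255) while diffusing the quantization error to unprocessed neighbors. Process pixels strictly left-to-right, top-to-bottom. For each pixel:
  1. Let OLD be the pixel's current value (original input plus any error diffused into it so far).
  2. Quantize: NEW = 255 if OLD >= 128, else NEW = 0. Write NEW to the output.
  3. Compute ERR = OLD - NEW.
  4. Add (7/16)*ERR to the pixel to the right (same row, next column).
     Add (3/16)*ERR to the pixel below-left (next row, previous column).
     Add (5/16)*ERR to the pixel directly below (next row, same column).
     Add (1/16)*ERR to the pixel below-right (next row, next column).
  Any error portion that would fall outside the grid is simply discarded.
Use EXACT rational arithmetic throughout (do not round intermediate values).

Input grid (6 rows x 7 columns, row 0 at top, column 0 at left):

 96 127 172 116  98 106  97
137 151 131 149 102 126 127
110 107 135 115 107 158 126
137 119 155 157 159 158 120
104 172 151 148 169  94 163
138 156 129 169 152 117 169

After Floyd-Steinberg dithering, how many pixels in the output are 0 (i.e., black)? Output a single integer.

(0,0): OLD=96 → NEW=0, ERR=96
(0,1): OLD=169 → NEW=255, ERR=-86
(0,2): OLD=1075/8 → NEW=255, ERR=-965/8
(0,3): OLD=8093/128 → NEW=0, ERR=8093/128
(0,4): OLD=257355/2048 → NEW=0, ERR=257355/2048
(0,5): OLD=5274893/32768 → NEW=255, ERR=-3080947/32768
(0,6): OLD=29289307/524288 → NEW=0, ERR=29289307/524288
(1,0): OLD=1207/8 → NEW=255, ERR=-833/8
(1,1): OLD=3965/64 → NEW=0, ERR=3965/64
(1,2): OLD=259869/2048 → NEW=0, ERR=259869/2048
(1,3): OLD=1968495/8192 → NEW=255, ERR=-120465/8192
(1,4): OLD=63521723/524288 → NEW=0, ERR=63521723/524288
(1,5): OLD=704445855/4194304 → NEW=255, ERR=-365101665/4194304
(1,6): OLD=6744325137/67108864 → NEW=0, ERR=6744325137/67108864
(2,0): OLD=91215/1024 → NEW=0, ERR=91215/1024
(2,1): OLD=5983945/32768 → NEW=255, ERR=-2371895/32768
(2,2): OLD=75549635/524288 → NEW=255, ERR=-58143805/524288
(2,3): OLD=388113059/4194304 → NEW=0, ERR=388113059/4194304
(2,4): OLD=5640662853/33554432 → NEW=255, ERR=-2915717307/33554432
(2,5): OLD=127986788649/1073741824 → NEW=0, ERR=127986788649/1073741824
(2,6): OLD=3506651022447/17179869184 → NEW=255, ERR=-874215619473/17179869184
(3,0): OLD=79306171/524288 → NEW=255, ERR=-54387269/524288
(3,1): OLD=150026267/4194304 → NEW=0, ERR=150026267/4194304
(3,2): OLD=4993521103/33554432 → NEW=255, ERR=-3562859057/33554432
(3,3): OLD=3900305419/33554432 → NEW=0, ERR=3900305419/33554432
(3,4): OLD=3622070154043/17179869184 → NEW=255, ERR=-758796487877/17179869184
(3,5): OLD=22121291427165/137438953472 → NEW=255, ERR=-12925641708195/137438953472
(3,6): OLD=154816982877027/2199023255552 → NEW=0, ERR=154816982877027/2199023255552
(4,0): OLD=5253909897/67108864 → NEW=0, ERR=5253909897/67108864
(4,1): OLD=205124339593/1073741824 → NEW=255, ERR=-68679825527/1073741824
(4,2): OLD=1956180063551/17179869184 → NEW=0, ERR=1956180063551/17179869184
(4,3): OLD=30129699622197/137438953472 → NEW=255, ERR=-4917233513163/137438953472
(4,4): OLD=142030580976353/1099511627776 → NEW=255, ERR=-138344884106527/1099511627776
(4,5): OLD=703776260386055/35184372088832 → NEW=0, ERR=703776260386055/35184372088832
(4,6): OLD=105763670583240481/562949953421312 → NEW=255, ERR=-37788567539194079/562949953421312
(5,0): OLD=2585095262571/17179869184 → NEW=255, ERR=-1795771379349/17179869184
(5,1): OLD=16014854454973/137438953472 → NEW=0, ERR=16014854454973/137438953472
(5,2): OLD=225241232743057/1099511627776 → NEW=255, ERR=-55134232339823/1099511627776
(5,3): OLD=1050305673174353/8796093022208 → NEW=0, ERR=1050305673174353/8796093022208
(5,4): OLD=93694287313665425/562949953421312 → NEW=255, ERR=-49857950808769135/562949953421312
(5,5): OLD=288470237347036229/4503599627370496 → NEW=0, ERR=288470237347036229/4503599627370496
(5,6): OLD=12775565713600726667/72057594037927936 → NEW=255, ERR=-5599120766070897013/72057594037927936
Output grid:
  Row 0: .##..#.  (4 black, running=4)
  Row 1: #..#.#.  (4 black, running=8)
  Row 2: .##.#.#  (3 black, running=11)
  Row 3: #.#.##.  (3 black, running=14)
  Row 4: .#.##.#  (3 black, running=17)
  Row 5: #.#.#.#  (3 black, running=20)

Answer: 20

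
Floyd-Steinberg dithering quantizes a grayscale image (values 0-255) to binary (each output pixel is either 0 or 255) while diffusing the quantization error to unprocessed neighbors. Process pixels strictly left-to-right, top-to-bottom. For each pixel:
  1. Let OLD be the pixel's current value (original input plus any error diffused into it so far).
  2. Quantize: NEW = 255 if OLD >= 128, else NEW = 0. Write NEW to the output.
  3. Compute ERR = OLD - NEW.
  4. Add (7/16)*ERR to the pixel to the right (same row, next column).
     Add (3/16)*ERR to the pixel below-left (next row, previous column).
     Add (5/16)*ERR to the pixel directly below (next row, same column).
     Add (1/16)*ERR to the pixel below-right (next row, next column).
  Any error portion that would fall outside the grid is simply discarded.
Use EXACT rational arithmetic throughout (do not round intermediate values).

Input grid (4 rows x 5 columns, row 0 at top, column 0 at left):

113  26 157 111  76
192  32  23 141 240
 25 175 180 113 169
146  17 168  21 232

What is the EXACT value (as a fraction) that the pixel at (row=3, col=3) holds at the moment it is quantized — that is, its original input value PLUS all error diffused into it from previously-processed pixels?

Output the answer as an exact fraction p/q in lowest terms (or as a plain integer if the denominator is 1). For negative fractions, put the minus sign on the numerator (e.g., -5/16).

Answer: 655366392727/8589934592

Derivation:
(0,0): OLD=113 → NEW=0, ERR=113
(0,1): OLD=1207/16 → NEW=0, ERR=1207/16
(0,2): OLD=48641/256 → NEW=255, ERR=-16639/256
(0,3): OLD=338183/4096 → NEW=0, ERR=338183/4096
(0,4): OLD=7348017/65536 → NEW=0, ERR=7348017/65536
(1,0): OLD=61813/256 → NEW=255, ERR=-3467/256
(1,1): OLD=91187/2048 → NEW=0, ERR=91187/2048
(1,2): OLD=2776367/65536 → NEW=0, ERR=2776367/65536
(1,3): OLD=53030723/262144 → NEW=255, ERR=-13815997/262144
(1,4): OLD=1078525033/4194304 → NEW=255, ERR=8977513/4194304
(2,0): OLD=954081/32768 → NEW=0, ERR=954081/32768
(2,1): OLD=218889403/1048576 → NEW=255, ERR=-48497477/1048576
(2,2): OLD=2783421681/16777216 → NEW=255, ERR=-1494768399/16777216
(2,3): OLD=16267188803/268435456 → NEW=0, ERR=16267188803/268435456
(2,4): OLD=828445017877/4294967296 → NEW=255, ERR=-266771642603/4294967296
(3,0): OLD=2456634065/16777216 → NEW=255, ERR=-1821556015/16777216
(3,1): OLD=-8031551619/134217728 → NEW=0, ERR=-8031551619/134217728
(3,2): OLD=525917523439/4294967296 → NEW=0, ERR=525917523439/4294967296
(3,3): OLD=655366392727/8589934592 → NEW=0, ERR=655366392727/8589934592
Target (3,3): original=21, with diffused error = 655366392727/8589934592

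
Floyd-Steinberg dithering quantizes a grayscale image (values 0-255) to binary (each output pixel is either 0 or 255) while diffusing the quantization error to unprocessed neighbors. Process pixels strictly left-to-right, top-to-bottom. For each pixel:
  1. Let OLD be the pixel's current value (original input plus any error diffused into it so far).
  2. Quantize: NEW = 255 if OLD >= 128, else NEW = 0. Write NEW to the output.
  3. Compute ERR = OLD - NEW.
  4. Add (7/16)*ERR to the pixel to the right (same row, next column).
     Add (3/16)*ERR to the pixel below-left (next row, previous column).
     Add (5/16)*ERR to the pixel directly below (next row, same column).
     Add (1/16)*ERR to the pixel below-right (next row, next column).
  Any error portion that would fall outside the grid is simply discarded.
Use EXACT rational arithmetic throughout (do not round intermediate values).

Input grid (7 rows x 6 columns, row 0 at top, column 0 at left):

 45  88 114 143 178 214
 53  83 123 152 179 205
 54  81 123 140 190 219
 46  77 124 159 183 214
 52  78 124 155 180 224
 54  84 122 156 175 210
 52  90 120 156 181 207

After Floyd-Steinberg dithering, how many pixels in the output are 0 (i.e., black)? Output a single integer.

Answer: 19

Derivation:
(0,0): OLD=45 → NEW=0, ERR=45
(0,1): OLD=1723/16 → NEW=0, ERR=1723/16
(0,2): OLD=41245/256 → NEW=255, ERR=-24035/256
(0,3): OLD=417483/4096 → NEW=0, ERR=417483/4096
(0,4): OLD=14587789/65536 → NEW=255, ERR=-2123891/65536
(0,5): OLD=209528027/1048576 → NEW=255, ERR=-57858853/1048576
(1,0): OLD=22337/256 → NEW=0, ERR=22337/256
(1,1): OLD=286791/2048 → NEW=255, ERR=-235449/2048
(1,2): OLD=4535379/65536 → NEW=0, ERR=4535379/65536
(1,3): OLD=53001303/262144 → NEW=255, ERR=-13845417/262144
(1,4): OLD=2378837797/16777216 → NEW=255, ERR=-1899352283/16777216
(1,5): OLD=36561378163/268435456 → NEW=255, ERR=-31889663117/268435456
(2,0): OLD=1956605/32768 → NEW=0, ERR=1956605/32768
(2,1): OLD=93979695/1048576 → NEW=0, ERR=93979695/1048576
(2,2): OLD=2797590861/16777216 → NEW=255, ERR=-1480599219/16777216
(2,3): OLD=9124618021/134217728 → NEW=0, ERR=9124618021/134217728
(2,4): OLD=681993559535/4294967296 → NEW=255, ERR=-413223100945/4294967296
(2,5): OLD=9119596464761/68719476736 → NEW=255, ERR=-8403870102919/68719476736
(3,0): OLD=1366747821/16777216 → NEW=0, ERR=1366747821/16777216
(3,1): OLD=17157562281/134217728 → NEW=0, ERR=17157562281/134217728
(3,2): OLD=183285097291/1073741824 → NEW=255, ERR=-90519067829/1073741824
(3,3): OLD=8233099082273/68719476736 → NEW=0, ERR=8233099082273/68719476736
(3,4): OLD=102622333750657/549755813888 → NEW=255, ERR=-37565398790783/549755813888
(3,5): OLD=1230358754179311/8796093022208 → NEW=255, ERR=-1012644966483729/8796093022208
(4,0): OLD=217811749379/2147483648 → NEW=0, ERR=217811749379/2147483648
(4,1): OLD=5209176134951/34359738368 → NEW=255, ERR=-3552557148889/34359738368
(4,2): OLD=91121509189189/1099511627776 → NEW=0, ERR=91121509189189/1099511627776
(4,3): OLD=3705203409589049/17592186044416 → NEW=255, ERR=-780804031737031/17592186044416
(4,4): OLD=35221207345393097/281474976710656 → NEW=0, ERR=35221207345393097/281474976710656
(4,5): OLD=1074098089130465247/4503599627370496 → NEW=255, ERR=-74319815849011233/4503599627370496
(5,0): OLD=36454082453605/549755813888 → NEW=0, ERR=36454082453605/549755813888
(5,1): OLD=1804575781508789/17592186044416 → NEW=0, ERR=1804575781508789/17592186044416
(5,2): OLD=25050188504477207/140737488355328 → NEW=255, ERR=-10837871026131433/140737488355328
(5,3): OLD=617357753353606509/4503599627370496 → NEW=255, ERR=-531060151625869971/4503599627370496
(5,4): OLD=1410938650402004141/9007199254740992 → NEW=255, ERR=-885897159556948819/9007199254740992
(5,5): OLD=24446789855593558161/144115188075855872 → NEW=255, ERR=-12302583103749689199/144115188075855872
(6,0): OLD=25883079326057279/281474976710656 → NEW=0, ERR=25883079326057279/281474976710656
(6,1): OLD=684508848325905875/4503599627370496 → NEW=255, ERR=-463909056653570605/4503599627370496
(6,2): OLD=633569867245992219/18014398509481984 → NEW=0, ERR=633569867245992219/18014398509481984
(6,3): OLD=32075094269185061839/288230376151711744 → NEW=0, ERR=32075094269185061839/288230376151711744
(6,4): OLD=809693935363987019119/4611686018427387904 → NEW=255, ERR=-366285999334996896401/4611686018427387904
(6,5): OLD=10287909455393422396073/73786976294838206464 → NEW=255, ERR=-8527769499790320252247/73786976294838206464
Output grid:
  Row 0: ..#.##  (3 black, running=3)
  Row 1: .#.###  (2 black, running=5)
  Row 2: ..#.##  (3 black, running=8)
  Row 3: ..#.##  (3 black, running=11)
  Row 4: .#.#.#  (3 black, running=14)
  Row 5: ..####  (2 black, running=16)
  Row 6: .#..##  (3 black, running=19)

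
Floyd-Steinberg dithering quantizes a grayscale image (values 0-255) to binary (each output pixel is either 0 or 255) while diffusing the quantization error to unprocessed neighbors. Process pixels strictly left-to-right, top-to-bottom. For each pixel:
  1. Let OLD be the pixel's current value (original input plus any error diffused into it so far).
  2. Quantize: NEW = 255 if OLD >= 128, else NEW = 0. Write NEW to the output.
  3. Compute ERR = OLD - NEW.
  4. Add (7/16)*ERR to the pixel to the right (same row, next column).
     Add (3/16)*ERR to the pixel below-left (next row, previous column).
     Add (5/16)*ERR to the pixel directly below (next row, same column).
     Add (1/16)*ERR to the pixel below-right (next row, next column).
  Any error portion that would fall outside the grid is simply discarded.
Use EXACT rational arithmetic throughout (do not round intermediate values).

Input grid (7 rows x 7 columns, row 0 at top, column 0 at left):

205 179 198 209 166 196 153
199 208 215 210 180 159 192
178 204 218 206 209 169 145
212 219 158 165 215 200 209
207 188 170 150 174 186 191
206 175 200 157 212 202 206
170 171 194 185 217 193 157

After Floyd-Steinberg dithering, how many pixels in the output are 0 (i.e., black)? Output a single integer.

Answer: 11

Derivation:
(0,0): OLD=205 → NEW=255, ERR=-50
(0,1): OLD=1257/8 → NEW=255, ERR=-783/8
(0,2): OLD=19863/128 → NEW=255, ERR=-12777/128
(0,3): OLD=338593/2048 → NEW=255, ERR=-183647/2048
(0,4): OLD=4153959/32768 → NEW=0, ERR=4153959/32768
(0,5): OLD=131838161/524288 → NEW=255, ERR=-1855279/524288
(0,6): OLD=1270470071/8388608 → NEW=255, ERR=-868624969/8388608
(1,0): OLD=21123/128 → NEW=255, ERR=-11517/128
(1,1): OLD=118997/1024 → NEW=0, ERR=118997/1024
(1,2): OLD=6937529/32768 → NEW=255, ERR=-1418311/32768
(1,3): OLD=23667877/131072 → NEW=255, ERR=-9755483/131072
(1,4): OLD=1516533167/8388608 → NEW=255, ERR=-622561873/8388608
(1,5): OLD=7645900959/67108864 → NEW=0, ERR=7645900959/67108864
(1,6): OLD=224697262449/1073741824 → NEW=255, ERR=-49106902671/1073741824
(2,0): OLD=2812663/16384 → NEW=255, ERR=-1365257/16384
(2,1): OLD=99677389/524288 → NEW=255, ERR=-34016051/524288
(2,2): OLD=1420999975/8388608 → NEW=255, ERR=-718095065/8388608
(2,3): OLD=8634829359/67108864 → NEW=255, ERR=-8477930961/67108864
(2,4): OLD=79053472575/536870912 → NEW=255, ERR=-57848609985/536870912
(2,5): OLD=2478180801269/17179869184 → NEW=255, ERR=-1902685840651/17179869184
(2,6): OLD=24567294054147/274877906944 → NEW=0, ERR=24567294054147/274877906944
(3,0): OLD=1457895623/8388608 → NEW=255, ERR=-681199417/8388608
(3,1): OLD=9525352827/67108864 → NEW=255, ERR=-7587407493/67108864
(3,2): OLD=29013852865/536870912 → NEW=0, ERR=29013852865/536870912
(3,3): OLD=265453756295/2147483648 → NEW=0, ERR=265453756295/2147483648
(3,4): OLD=56829974899911/274877906944 → NEW=255, ERR=-13263891370809/274877906944
(3,5): OLD=339315294611589/2199023255552 → NEW=255, ERR=-221435635554171/2199023255552
(3,6): OLD=6542632292249243/35184372088832 → NEW=255, ERR=-2429382590402917/35184372088832
(4,0): OLD=172254358409/1073741824 → NEW=255, ERR=-101549806711/1073741824
(4,1): OLD=1998863751989/17179869184 → NEW=0, ERR=1998863751989/17179869184
(4,2): OLD=69792020735675/274877906944 → NEW=255, ERR=-301845535045/274877906944
(4,3): OLD=401273940251769/2199023255552 → NEW=255, ERR=-159476989913991/2199023255552
(4,4): OLD=2041351949505019/17592186044416 → NEW=0, ERR=2041351949505019/17592186044416
(4,5): OLD=106586841918428315/562949953421312 → NEW=255, ERR=-36965396204006245/562949953421312
(4,6): OLD=1210579154293384621/9007199254740992 → NEW=255, ERR=-1086256655665568339/9007199254740992
(5,0): OLD=54497455549551/274877906944 → NEW=255, ERR=-15596410721169/274877906944
(5,1): OLD=396745038715493/2199023255552 → NEW=255, ERR=-164005891450267/2199023255552
(5,2): OLD=2827091473362675/17592186044416 → NEW=255, ERR=-1658915967963405/17592186044416
(5,3): OLD=16152408852770847/140737488355328 → NEW=0, ERR=16152408852770847/140737488355328
(5,4): OLD=2536687703773476629/9007199254740992 → NEW=255, ERR=239851893814523669/9007199254740992
(5,5): OLD=12809700891426958469/72057594037927936 → NEW=255, ERR=-5564985588244665211/72057594037927936
(5,6): OLD=150365093890562287659/1152921504606846976 → NEW=255, ERR=-143629889784183691221/1152921504606846976
(6,0): OLD=4865469151903879/35184372088832 → NEW=255, ERR=-4106545730748281/35184372088832
(6,1): OLD=42448314223694963/562949953421312 → NEW=0, ERR=42448314223694963/562949953421312
(6,2): OLD=1930951698133454201/9007199254740992 → NEW=255, ERR=-365884111825498759/9007199254740992
(6,3): OLD=14569541274993911847/72057594037927936 → NEW=255, ERR=-3805145204677711833/72057594037927936
(6,4): OLD=28089637798425929469/144115188075855872 → NEW=255, ERR=-8659735160917317891/144115188075855872
(6,5): OLD=2229888963210708399081/18446744073709551616 → NEW=0, ERR=2229888963210708399081/18446744073709551616
(6,6): OLD=49032416362308022861263/295147905179352825856 → NEW=255, ERR=-26230299458426947732017/295147905179352825856
Output grid:
  Row 0: ####.##  (1 black, running=1)
  Row 1: #.###.#  (2 black, running=3)
  Row 2: ######.  (1 black, running=4)
  Row 3: ##..###  (2 black, running=6)
  Row 4: #.##.##  (2 black, running=8)
  Row 5: ###.###  (1 black, running=9)
  Row 6: #.###.#  (2 black, running=11)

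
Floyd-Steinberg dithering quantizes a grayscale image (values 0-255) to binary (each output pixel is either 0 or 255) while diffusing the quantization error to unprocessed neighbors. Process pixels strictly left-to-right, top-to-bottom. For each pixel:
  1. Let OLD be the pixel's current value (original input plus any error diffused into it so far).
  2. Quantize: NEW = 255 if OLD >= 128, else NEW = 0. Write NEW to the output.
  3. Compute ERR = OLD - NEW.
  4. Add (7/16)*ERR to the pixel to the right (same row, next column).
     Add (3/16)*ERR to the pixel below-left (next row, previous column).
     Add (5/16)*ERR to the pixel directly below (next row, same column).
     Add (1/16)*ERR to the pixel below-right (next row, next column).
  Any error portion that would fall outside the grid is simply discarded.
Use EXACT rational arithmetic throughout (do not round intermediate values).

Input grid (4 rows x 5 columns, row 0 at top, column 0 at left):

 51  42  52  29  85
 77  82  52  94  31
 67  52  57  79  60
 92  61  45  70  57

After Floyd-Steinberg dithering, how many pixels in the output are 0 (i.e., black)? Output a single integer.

Answer: 16

Derivation:
(0,0): OLD=51 → NEW=0, ERR=51
(0,1): OLD=1029/16 → NEW=0, ERR=1029/16
(0,2): OLD=20515/256 → NEW=0, ERR=20515/256
(0,3): OLD=262389/4096 → NEW=0, ERR=262389/4096
(0,4): OLD=7407283/65536 → NEW=0, ERR=7407283/65536
(1,0): OLD=26879/256 → NEW=0, ERR=26879/256
(1,1): OLD=340473/2048 → NEW=255, ERR=-181767/2048
(1,2): OLD=3554925/65536 → NEW=0, ERR=3554925/65536
(1,3): OLD=42978857/262144 → NEW=255, ERR=-23867863/262144
(1,4): OLD=127886939/4194304 → NEW=0, ERR=127886939/4194304
(2,0): OLD=2725315/32768 → NEW=0, ERR=2725315/32768
(2,1): OLD=81143441/1048576 → NEW=0, ERR=81143441/1048576
(2,2): OLD=1429220339/16777216 → NEW=0, ERR=1429220339/16777216
(2,3): OLD=26017931305/268435456 → NEW=0, ERR=26017931305/268435456
(2,4): OLD=456306685663/4294967296 → NEW=0, ERR=456306685663/4294967296
(3,0): OLD=2222984595/16777216 → NEW=255, ERR=-2055205485/16777216
(3,1): OLD=7081310999/134217728 → NEW=0, ERR=7081310999/134217728
(3,2): OLD=505576024237/4294967296 → NEW=0, ERR=505576024237/4294967296
(3,3): OLD=1520703813669/8589934592 → NEW=255, ERR=-669729507291/8589934592
(3,4): OLD=8541554455257/137438953472 → NEW=0, ERR=8541554455257/137438953472
Output grid:
  Row 0: .....  (5 black, running=5)
  Row 1: .#.#.  (3 black, running=8)
  Row 2: .....  (5 black, running=13)
  Row 3: #..#.  (3 black, running=16)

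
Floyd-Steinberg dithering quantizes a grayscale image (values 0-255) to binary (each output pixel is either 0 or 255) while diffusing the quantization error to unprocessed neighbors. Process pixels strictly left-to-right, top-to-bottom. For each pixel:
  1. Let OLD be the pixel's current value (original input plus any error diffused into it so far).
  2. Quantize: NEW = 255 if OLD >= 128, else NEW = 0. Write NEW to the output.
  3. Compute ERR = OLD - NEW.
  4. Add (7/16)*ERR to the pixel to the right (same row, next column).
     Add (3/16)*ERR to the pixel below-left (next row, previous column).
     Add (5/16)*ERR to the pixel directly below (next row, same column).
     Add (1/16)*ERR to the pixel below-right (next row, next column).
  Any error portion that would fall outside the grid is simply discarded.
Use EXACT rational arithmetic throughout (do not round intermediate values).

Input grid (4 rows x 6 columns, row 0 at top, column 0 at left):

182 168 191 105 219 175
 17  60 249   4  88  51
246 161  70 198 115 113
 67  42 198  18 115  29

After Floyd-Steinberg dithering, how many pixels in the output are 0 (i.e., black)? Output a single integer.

Answer: 12

Derivation:
(0,0): OLD=182 → NEW=255, ERR=-73
(0,1): OLD=2177/16 → NEW=255, ERR=-1903/16
(0,2): OLD=35575/256 → NEW=255, ERR=-29705/256
(0,3): OLD=222145/4096 → NEW=0, ERR=222145/4096
(0,4): OLD=15907399/65536 → NEW=255, ERR=-804281/65536
(0,5): OLD=177870833/1048576 → NEW=255, ERR=-89516047/1048576
(1,0): OLD=-7197/256 → NEW=0, ERR=-7197/256
(1,1): OLD=-32331/2048 → NEW=0, ERR=-32331/2048
(1,2): OLD=13668697/65536 → NEW=255, ERR=-3042983/65536
(1,3): OLD=-2338075/262144 → NEW=0, ERR=-2338075/262144
(1,4): OLD=1134907407/16777216 → NEW=0, ERR=1134907407/16777216
(1,5): OLD=14267380409/268435456 → NEW=0, ERR=14267380409/268435456
(2,0): OLD=7676055/32768 → NEW=255, ERR=-679785/32768
(2,1): OLD=143159405/1048576 → NEW=255, ERR=-124227475/1048576
(2,2): OLD=16763783/16777216 → NEW=0, ERR=16763783/16777216
(2,3): OLD=27572550671/134217728 → NEW=255, ERR=-6652969969/134217728
(2,4): OLD=531980204461/4294967296 → NEW=0, ERR=531980204461/4294967296
(2,5): OLD=12921089031307/68719476736 → NEW=255, ERR=-4602377536373/68719476736
(3,0): OLD=642625447/16777216 → NEW=0, ERR=642625447/16777216
(3,1): OLD=2768355355/134217728 → NEW=0, ERR=2768355355/134217728
(3,2): OLD=204695387201/1073741824 → NEW=255, ERR=-69108777919/1073741824
(3,3): OLD=-162338253693/68719476736 → NEW=0, ERR=-162338253693/68719476736
(3,4): OLD=75326216271011/549755813888 → NEW=255, ERR=-64861516270429/549755813888
(3,5): OLD=-314945551532883/8796093022208 → NEW=0, ERR=-314945551532883/8796093022208
Output grid:
  Row 0: ###.##  (1 black, running=1)
  Row 1: ..#...  (5 black, running=6)
  Row 2: ##.#.#  (2 black, running=8)
  Row 3: ..#.#.  (4 black, running=12)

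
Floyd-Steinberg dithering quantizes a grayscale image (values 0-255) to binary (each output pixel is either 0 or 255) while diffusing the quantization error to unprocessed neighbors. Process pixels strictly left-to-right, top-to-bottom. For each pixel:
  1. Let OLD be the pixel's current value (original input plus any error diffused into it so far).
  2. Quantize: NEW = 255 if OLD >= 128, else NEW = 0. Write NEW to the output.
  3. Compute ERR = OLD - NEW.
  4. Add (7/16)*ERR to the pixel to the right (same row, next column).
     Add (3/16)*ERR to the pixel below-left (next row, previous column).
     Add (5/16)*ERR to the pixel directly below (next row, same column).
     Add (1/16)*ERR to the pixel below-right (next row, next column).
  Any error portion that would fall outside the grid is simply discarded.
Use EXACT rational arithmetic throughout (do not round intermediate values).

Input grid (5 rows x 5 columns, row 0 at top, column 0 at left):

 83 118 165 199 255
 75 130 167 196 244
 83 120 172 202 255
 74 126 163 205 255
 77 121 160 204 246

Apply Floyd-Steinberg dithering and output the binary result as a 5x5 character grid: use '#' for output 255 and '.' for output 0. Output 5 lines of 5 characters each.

Answer: .#.##
.####
..#.#
.####
.#.##

Derivation:
(0,0): OLD=83 → NEW=0, ERR=83
(0,1): OLD=2469/16 → NEW=255, ERR=-1611/16
(0,2): OLD=30963/256 → NEW=0, ERR=30963/256
(0,3): OLD=1031845/4096 → NEW=255, ERR=-12635/4096
(0,4): OLD=16623235/65536 → NEW=255, ERR=-88445/65536
(1,0): OLD=21007/256 → NEW=0, ERR=21007/256
(1,1): OLD=332393/2048 → NEW=255, ERR=-189847/2048
(1,2): OLD=10313373/65536 → NEW=255, ERR=-6398307/65536
(1,3): OLD=41845785/262144 → NEW=255, ERR=-25000935/262144
(1,4): OLD=845826091/4194304 → NEW=255, ERR=-223721429/4194304
(2,0): OLD=2990483/32768 → NEW=0, ERR=2990483/32768
(2,1): OLD=123503233/1048576 → NEW=0, ERR=123503233/1048576
(2,2): OLD=2841126339/16777216 → NEW=255, ERR=-1437063741/16777216
(2,3): OLD=31841592985/268435456 → NEW=0, ERR=31841592985/268435456
(2,4): OLD=1220915996655/4294967296 → NEW=255, ERR=125699336175/4294967296
(3,0): OLD=2090500963/16777216 → NEW=0, ERR=2090500963/16777216
(3,1): OLD=27778284455/134217728 → NEW=255, ERR=-6447236185/134217728
(3,2): OLD=621994869981/4294967296 → NEW=255, ERR=-473221790499/4294967296
(3,3): OLD=1666434665877/8589934592 → NEW=255, ERR=-523998655083/8589934592
(3,4): OLD=33654866887049/137438953472 → NEW=255, ERR=-1392066248311/137438953472
(4,0): OLD=229634570861/2147483648 → NEW=0, ERR=229634570861/2147483648
(4,1): OLD=9613885762541/68719476736 → NEW=255, ERR=-7909580805139/68719476736
(4,2): OLD=66820098919555/1099511627776 → NEW=0, ERR=66820098919555/1099511627776
(4,3): OLD=3566633137917421/17592186044416 → NEW=255, ERR=-919374303408659/17592186044416
(4,4): OLD=60843152502431739/281474976710656 → NEW=255, ERR=-10932966558785541/281474976710656
Row 0: .#.##
Row 1: .####
Row 2: ..#.#
Row 3: .####
Row 4: .#.##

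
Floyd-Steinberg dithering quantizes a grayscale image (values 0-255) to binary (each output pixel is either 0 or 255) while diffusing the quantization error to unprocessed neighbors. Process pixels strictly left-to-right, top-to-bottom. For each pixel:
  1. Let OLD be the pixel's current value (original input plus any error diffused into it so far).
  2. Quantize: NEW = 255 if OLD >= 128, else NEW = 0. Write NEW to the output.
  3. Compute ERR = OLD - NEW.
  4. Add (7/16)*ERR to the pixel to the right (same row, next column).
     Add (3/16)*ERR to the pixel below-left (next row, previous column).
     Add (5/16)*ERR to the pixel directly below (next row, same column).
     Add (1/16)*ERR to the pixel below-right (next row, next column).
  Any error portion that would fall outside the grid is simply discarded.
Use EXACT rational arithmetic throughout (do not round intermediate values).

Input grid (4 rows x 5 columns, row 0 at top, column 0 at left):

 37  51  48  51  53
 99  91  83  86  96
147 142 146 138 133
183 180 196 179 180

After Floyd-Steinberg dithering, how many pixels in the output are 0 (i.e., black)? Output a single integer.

Answer: 10

Derivation:
(0,0): OLD=37 → NEW=0, ERR=37
(0,1): OLD=1075/16 → NEW=0, ERR=1075/16
(0,2): OLD=19813/256 → NEW=0, ERR=19813/256
(0,3): OLD=347587/4096 → NEW=0, ERR=347587/4096
(0,4): OLD=5906517/65536 → NEW=0, ERR=5906517/65536
(1,0): OLD=31529/256 → NEW=0, ERR=31529/256
(1,1): OLD=374175/2048 → NEW=255, ERR=-148065/2048
(1,2): OLD=6269579/65536 → NEW=0, ERR=6269579/65536
(1,3): OLD=46165807/262144 → NEW=255, ERR=-20680913/262144
(1,4): OLD=398262701/4194304 → NEW=0, ERR=398262701/4194304
(2,0): OLD=5633861/32768 → NEW=255, ERR=-2721979/32768
(2,1): OLD=113979847/1048576 → NEW=0, ERR=113979847/1048576
(2,2): OLD=3424918549/16777216 → NEW=255, ERR=-853271531/16777216
(2,3): OLD=30837464687/268435456 → NEW=0, ERR=30837464687/268435456
(2,4): OLD=893359712585/4294967296 → NEW=255, ERR=-201856947895/4294967296
(3,0): OLD=2976653429/16777216 → NEW=255, ERR=-1301536651/16777216
(3,1): OLD=22186272721/134217728 → NEW=255, ERR=-12039247919/134217728
(3,2): OLD=726693631563/4294967296 → NEW=255, ERR=-368523028917/4294967296
(3,3): OLD=1420514244083/8589934592 → NEW=255, ERR=-769919076877/8589934592
(3,4): OLD=18317807477855/137438953472 → NEW=255, ERR=-16729125657505/137438953472
Output grid:
  Row 0: .....  (5 black, running=5)
  Row 1: .#.#.  (3 black, running=8)
  Row 2: #.#.#  (2 black, running=10)
  Row 3: #####  (0 black, running=10)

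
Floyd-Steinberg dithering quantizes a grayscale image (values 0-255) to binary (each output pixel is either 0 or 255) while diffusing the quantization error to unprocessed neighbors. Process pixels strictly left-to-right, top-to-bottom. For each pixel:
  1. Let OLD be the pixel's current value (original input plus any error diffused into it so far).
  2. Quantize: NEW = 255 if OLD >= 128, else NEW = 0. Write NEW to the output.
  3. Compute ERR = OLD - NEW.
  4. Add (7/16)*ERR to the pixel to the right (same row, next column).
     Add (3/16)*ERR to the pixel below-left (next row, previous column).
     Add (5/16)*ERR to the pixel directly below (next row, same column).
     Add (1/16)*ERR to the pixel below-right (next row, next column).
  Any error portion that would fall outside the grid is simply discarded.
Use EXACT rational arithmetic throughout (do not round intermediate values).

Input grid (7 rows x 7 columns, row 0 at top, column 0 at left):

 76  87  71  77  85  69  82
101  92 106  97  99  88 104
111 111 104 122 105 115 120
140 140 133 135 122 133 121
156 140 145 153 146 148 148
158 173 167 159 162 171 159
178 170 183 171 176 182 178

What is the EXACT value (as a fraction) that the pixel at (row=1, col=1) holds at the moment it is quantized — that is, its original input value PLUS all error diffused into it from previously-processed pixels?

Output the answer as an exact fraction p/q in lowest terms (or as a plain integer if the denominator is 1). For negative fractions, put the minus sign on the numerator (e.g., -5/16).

(0,0): OLD=76 → NEW=0, ERR=76
(0,1): OLD=481/4 → NEW=0, ERR=481/4
(0,2): OLD=7911/64 → NEW=0, ERR=7911/64
(0,3): OLD=134225/1024 → NEW=255, ERR=-126895/1024
(0,4): OLD=504375/16384 → NEW=0, ERR=504375/16384
(0,5): OLD=21618561/262144 → NEW=0, ERR=21618561/262144
(0,6): OLD=495262855/4194304 → NEW=0, ERR=495262855/4194304
(1,0): OLD=9427/64 → NEW=255, ERR=-6893/64
(1,1): OLD=56517/512 → NEW=0, ERR=56517/512
Target (1,1): original=92, with diffused error = 56517/512

Answer: 56517/512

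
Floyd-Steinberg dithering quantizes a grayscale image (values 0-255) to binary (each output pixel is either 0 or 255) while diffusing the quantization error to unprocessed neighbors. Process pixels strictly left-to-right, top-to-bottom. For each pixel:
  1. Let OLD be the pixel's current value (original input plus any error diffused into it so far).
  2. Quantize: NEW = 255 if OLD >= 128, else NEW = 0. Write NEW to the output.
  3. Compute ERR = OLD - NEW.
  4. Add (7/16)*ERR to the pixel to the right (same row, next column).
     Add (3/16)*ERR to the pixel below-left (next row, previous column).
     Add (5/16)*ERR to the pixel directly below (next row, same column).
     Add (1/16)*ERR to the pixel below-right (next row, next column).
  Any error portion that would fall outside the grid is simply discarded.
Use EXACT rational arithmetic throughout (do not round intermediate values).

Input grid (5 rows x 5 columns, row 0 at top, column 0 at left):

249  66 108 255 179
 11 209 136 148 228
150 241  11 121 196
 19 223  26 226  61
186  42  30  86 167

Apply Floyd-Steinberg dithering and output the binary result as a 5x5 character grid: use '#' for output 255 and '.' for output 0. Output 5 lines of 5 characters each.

Answer: #.###
.#.##
##..#
.#.#.
#...#

Derivation:
(0,0): OLD=249 → NEW=255, ERR=-6
(0,1): OLD=507/8 → NEW=0, ERR=507/8
(0,2): OLD=17373/128 → NEW=255, ERR=-15267/128
(0,3): OLD=415371/2048 → NEW=255, ERR=-106869/2048
(0,4): OLD=5117389/32768 → NEW=255, ERR=-3238451/32768
(1,0): OLD=2689/128 → NEW=0, ERR=2689/128
(1,1): OLD=220423/1024 → NEW=255, ERR=-40697/1024
(1,2): OLD=2474515/32768 → NEW=0, ERR=2474515/32768
(1,3): OLD=18185751/131072 → NEW=255, ERR=-15237609/131072
(1,4): OLD=299878757/2097152 → NEW=255, ERR=-234895003/2097152
(2,0): OLD=2443069/16384 → NEW=255, ERR=-1734851/16384
(2,1): OLD=103665903/524288 → NEW=255, ERR=-30027537/524288
(2,2): OLD=-123645043/8388608 → NEW=0, ERR=-123645043/8388608
(2,3): OLD=8313530711/134217728 → NEW=0, ERR=8313530711/134217728
(2,4): OLD=388331797409/2147483648 → NEW=255, ERR=-159276532831/2147483648
(3,0): OLD=-208275219/8388608 → NEW=0, ERR=-208275219/8388608
(3,1): OLD=12405622505/67108864 → NEW=255, ERR=-4707137815/67108864
(3,2): OLD=-2703415341/2147483648 → NEW=0, ERR=-2703415341/2147483648
(3,3): OLD=987747086395/4294967296 → NEW=255, ERR=-107469574085/4294967296
(3,4): OLD=2112868716743/68719476736 → NEW=0, ERR=2112868716743/68719476736
(4,0): OLD=177263557059/1073741824 → NEW=255, ERR=-96540608061/1073741824
(4,1): OLD=-723030253885/34359738368 → NEW=0, ERR=-723030253885/34359738368
(4,2): OLD=6225865072845/549755813888 → NEW=0, ERR=6225865072845/549755813888
(4,3): OLD=781281302879939/8796093022208 → NEW=0, ERR=781281302879939/8796093022208
(4,4): OLD=30104267966488789/140737488355328 → NEW=255, ERR=-5783791564119851/140737488355328
Row 0: #.###
Row 1: .#.##
Row 2: ##..#
Row 3: .#.#.
Row 4: #...#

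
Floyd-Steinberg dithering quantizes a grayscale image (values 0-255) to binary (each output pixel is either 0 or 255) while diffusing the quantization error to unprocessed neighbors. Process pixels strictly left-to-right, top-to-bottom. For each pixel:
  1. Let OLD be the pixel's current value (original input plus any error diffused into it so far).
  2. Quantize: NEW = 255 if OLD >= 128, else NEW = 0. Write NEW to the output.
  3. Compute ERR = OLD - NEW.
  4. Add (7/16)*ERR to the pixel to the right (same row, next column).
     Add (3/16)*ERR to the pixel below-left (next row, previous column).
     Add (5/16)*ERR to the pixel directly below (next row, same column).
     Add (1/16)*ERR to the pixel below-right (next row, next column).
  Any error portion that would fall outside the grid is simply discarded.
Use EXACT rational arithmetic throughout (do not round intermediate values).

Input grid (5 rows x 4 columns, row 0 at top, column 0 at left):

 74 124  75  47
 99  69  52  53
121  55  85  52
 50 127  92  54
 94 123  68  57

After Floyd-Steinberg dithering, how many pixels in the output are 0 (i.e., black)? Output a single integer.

(0,0): OLD=74 → NEW=0, ERR=74
(0,1): OLD=1251/8 → NEW=255, ERR=-789/8
(0,2): OLD=4077/128 → NEW=0, ERR=4077/128
(0,3): OLD=124795/2048 → NEW=0, ERR=124795/2048
(1,0): OLD=13265/128 → NEW=0, ERR=13265/128
(1,1): OLD=96375/1024 → NEW=0, ERR=96375/1024
(1,2): OLD=3551747/32768 → NEW=0, ERR=3551747/32768
(1,3): OLD=63676805/524288 → NEW=0, ERR=63676805/524288
(2,0): OLD=2802189/16384 → NEW=255, ERR=-1375731/16384
(2,1): OLD=39046687/524288 → NEW=0, ERR=39046687/524288
(2,2): OLD=188859083/1048576 → NEW=255, ERR=-78527797/1048576
(2,3): OLD=1073144607/16777216 → NEW=0, ERR=1073144607/16777216
(3,0): OLD=316453501/8388608 → NEW=0, ERR=316453501/8388608
(3,1): OLD=19795519523/134217728 → NEW=255, ERR=-14430001117/134217728
(3,2): OLD=82052120157/2147483648 → NEW=0, ERR=82052120157/2147483648
(3,3): OLD=2955778333195/34359738368 → NEW=0, ERR=2955778333195/34359738368
(4,0): OLD=183889739641/2147483648 → NEW=0, ERR=183889739641/2147483648
(4,1): OLD=2343122182059/17179869184 → NEW=255, ERR=-2037744459861/17179869184
(4,2): OLD=20592397232523/549755813888 → NEW=0, ERR=20592397232523/549755813888
(4,3): OLD=902991692309309/8796093022208 → NEW=0, ERR=902991692309309/8796093022208
Output grid:
  Row 0: .#..  (3 black, running=3)
  Row 1: ....  (4 black, running=7)
  Row 2: #.#.  (2 black, running=9)
  Row 3: .#..  (3 black, running=12)
  Row 4: .#..  (3 black, running=15)

Answer: 15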